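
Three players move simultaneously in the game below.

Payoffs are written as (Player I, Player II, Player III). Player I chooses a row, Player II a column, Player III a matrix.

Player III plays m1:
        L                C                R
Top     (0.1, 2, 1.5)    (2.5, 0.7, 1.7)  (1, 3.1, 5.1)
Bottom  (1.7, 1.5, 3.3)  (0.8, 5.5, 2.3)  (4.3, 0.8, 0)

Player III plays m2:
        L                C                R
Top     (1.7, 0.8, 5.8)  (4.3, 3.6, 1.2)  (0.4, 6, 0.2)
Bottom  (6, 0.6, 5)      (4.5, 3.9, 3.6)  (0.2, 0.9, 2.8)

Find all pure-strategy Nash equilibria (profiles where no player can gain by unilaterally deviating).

Pure NE: (Bottom, C, m2)

Player I against (L, m1): payoffs 0.1, 1.7 → best response Bottom.
Player I against (L, m2): payoffs 1.7, 6 → best response Bottom.
Player I against (C, m1): payoffs 2.5, 0.8 → best response Top.
Player I against (C, m2): payoffs 4.3, 4.5 → best response Bottom.
Player I against (R, m1): payoffs 1, 4.3 → best response Bottom.
Player I against (R, m2): payoffs 0.4, 0.2 → best response Top.
Player II against (Top, m1): payoffs 2, 0.7, 3.1 → best response R.
Player II against (Top, m2): payoffs 0.8, 3.6, 6 → best response R.
Player II against (Bottom, m1): payoffs 1.5, 5.5, 0.8 → best response C.
Player II against (Bottom, m2): payoffs 0.6, 3.9, 0.9 → best response C.
Player III against (Top, L): payoffs 1.5, 5.8 → best response m2.
Player III against (Top, C): payoffs 1.7, 1.2 → best response m1.
Player III against (Top, R): payoffs 5.1, 0.2 → best response m1.
Player III against (Bottom, L): payoffs 3.3, 5 → best response m2.
Player III against (Bottom, C): payoffs 2.3, 3.6 → best response m2.
Player III against (Bottom, R): payoffs 0, 2.8 → best response m2.
Mutual best responses: (Bottom, C, m2).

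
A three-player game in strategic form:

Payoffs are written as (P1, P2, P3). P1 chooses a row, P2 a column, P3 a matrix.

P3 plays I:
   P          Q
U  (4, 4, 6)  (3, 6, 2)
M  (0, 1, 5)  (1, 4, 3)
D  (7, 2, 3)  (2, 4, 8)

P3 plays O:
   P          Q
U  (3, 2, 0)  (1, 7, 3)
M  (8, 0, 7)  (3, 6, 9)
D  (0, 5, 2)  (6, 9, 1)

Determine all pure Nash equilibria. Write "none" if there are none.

For each player, find the best response to each opponent profile; mutual best responses are the pure NE.
P1 against (P, I): payoffs 4, 0, 7 → best response D.
P1 against (P, O): payoffs 3, 8, 0 → best response M.
P1 against (Q, I): payoffs 3, 1, 2 → best response U.
P1 against (Q, O): payoffs 1, 3, 6 → best response D.
P2 against (U, I): payoffs 4, 6 → best response Q.
P2 against (U, O): payoffs 2, 7 → best response Q.
P2 against (M, I): payoffs 1, 4 → best response Q.
P2 against (M, O): payoffs 0, 6 → best response Q.
P2 against (D, I): payoffs 2, 4 → best response Q.
P2 against (D, O): payoffs 5, 9 → best response Q.
P3 against (U, P): payoffs 6, 0 → best response I.
P3 against (U, Q): payoffs 2, 3 → best response O.
P3 against (M, P): payoffs 5, 7 → best response O.
P3 against (M, Q): payoffs 3, 9 → best response O.
P3 against (D, P): payoffs 3, 2 → best response I.
P3 against (D, Q): payoffs 8, 1 → best response I.
No profile is a mutual best response for all players.

There is no pure-strategy Nash equilibrium.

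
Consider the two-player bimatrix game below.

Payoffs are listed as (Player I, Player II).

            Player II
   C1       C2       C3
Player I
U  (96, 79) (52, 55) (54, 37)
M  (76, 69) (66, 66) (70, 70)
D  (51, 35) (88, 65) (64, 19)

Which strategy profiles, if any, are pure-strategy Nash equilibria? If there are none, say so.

The pure Nash equilibria are (U, C1), (M, C3), (D, C2).

Player I against C1: payoffs 96, 76, 51 → best response U.
Player I against C2: payoffs 52, 66, 88 → best response D.
Player I against C3: payoffs 54, 70, 64 → best response M.
Player II against U: payoffs 79, 55, 37 → best response C1.
Player II against M: payoffs 69, 66, 70 → best response C3.
Player II against D: payoffs 35, 65, 19 → best response C2.
Mutual best responses: (U, C1); (M, C3); (D, C2).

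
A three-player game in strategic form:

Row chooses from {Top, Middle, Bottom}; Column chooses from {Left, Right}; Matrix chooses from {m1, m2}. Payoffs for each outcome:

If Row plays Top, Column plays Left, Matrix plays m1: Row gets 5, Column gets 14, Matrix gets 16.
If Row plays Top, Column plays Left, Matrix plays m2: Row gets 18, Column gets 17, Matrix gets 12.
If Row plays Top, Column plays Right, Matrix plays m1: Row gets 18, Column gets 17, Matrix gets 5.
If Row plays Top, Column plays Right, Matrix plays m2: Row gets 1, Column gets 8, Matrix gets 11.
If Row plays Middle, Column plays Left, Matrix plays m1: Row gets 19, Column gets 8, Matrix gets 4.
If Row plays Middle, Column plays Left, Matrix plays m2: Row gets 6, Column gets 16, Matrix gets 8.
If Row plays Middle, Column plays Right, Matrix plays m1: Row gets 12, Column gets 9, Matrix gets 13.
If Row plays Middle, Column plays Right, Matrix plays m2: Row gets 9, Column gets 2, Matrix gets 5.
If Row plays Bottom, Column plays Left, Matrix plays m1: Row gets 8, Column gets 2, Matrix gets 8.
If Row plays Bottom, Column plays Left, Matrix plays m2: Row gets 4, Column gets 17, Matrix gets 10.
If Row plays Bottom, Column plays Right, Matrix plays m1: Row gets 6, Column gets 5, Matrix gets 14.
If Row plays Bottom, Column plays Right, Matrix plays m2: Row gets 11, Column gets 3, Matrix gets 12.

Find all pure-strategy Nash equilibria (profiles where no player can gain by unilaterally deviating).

none

Row against (Left, m1): payoffs 5, 19, 8 → best response Middle.
Row against (Left, m2): payoffs 18, 6, 4 → best response Top.
Row against (Right, m1): payoffs 18, 12, 6 → best response Top.
Row against (Right, m2): payoffs 1, 9, 11 → best response Bottom.
Column against (Top, m1): payoffs 14, 17 → best response Right.
Column against (Top, m2): payoffs 17, 8 → best response Left.
Column against (Middle, m1): payoffs 8, 9 → best response Right.
Column against (Middle, m2): payoffs 16, 2 → best response Left.
Column against (Bottom, m1): payoffs 2, 5 → best response Right.
Column against (Bottom, m2): payoffs 17, 3 → best response Left.
Matrix against (Top, Left): payoffs 16, 12 → best response m1.
Matrix against (Top, Right): payoffs 5, 11 → best response m2.
Matrix against (Middle, Left): payoffs 4, 8 → best response m2.
Matrix against (Middle, Right): payoffs 13, 5 → best response m1.
Matrix against (Bottom, Left): payoffs 8, 10 → best response m2.
Matrix against (Bottom, Right): payoffs 14, 12 → best response m1.
No profile is a mutual best response for all players.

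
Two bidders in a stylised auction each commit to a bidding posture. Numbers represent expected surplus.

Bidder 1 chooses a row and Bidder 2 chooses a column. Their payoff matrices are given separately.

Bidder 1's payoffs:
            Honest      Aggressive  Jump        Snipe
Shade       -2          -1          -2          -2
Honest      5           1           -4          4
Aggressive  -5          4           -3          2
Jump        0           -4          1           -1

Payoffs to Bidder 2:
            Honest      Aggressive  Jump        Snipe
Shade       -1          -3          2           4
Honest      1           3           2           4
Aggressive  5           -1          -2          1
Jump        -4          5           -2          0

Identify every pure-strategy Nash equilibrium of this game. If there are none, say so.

Check each profile: it is a Nash equilibrium iff no player can strictly gain by switching unilaterally.
(Shade, Honest): Bidder 1 can switch to Honest (-2 → 5). Not NE.
(Shade, Aggressive): Bidder 1 can switch to Honest (-1 → 1). Not NE.
(Shade, Jump): Bidder 1 can switch to Jump (-2 → 1). Not NE.
(Shade, Snipe): Bidder 1 can switch to Honest (-2 → 4). Not NE.
(Honest, Honest): Bidder 2 can switch to Aggressive (1 → 3). Not NE.
(Honest, Aggressive): Bidder 1 can switch to Aggressive (1 → 4). Not NE.
(Honest, Jump): Bidder 1 can switch to Shade (-4 → -2). Not NE.
(Honest, Snipe): Bidder 1 gets 4, best alternative 2; Bidder 2 gets 4, best alternative 3. No profitable deviation — NE.
(Aggressive, Honest): Bidder 1 can switch to Shade (-5 → -2). Not NE.
(Aggressive, Aggressive): Bidder 2 can switch to Honest (-1 → 5). Not NE.
(Aggressive, Jump): Bidder 1 can switch to Shade (-3 → -2). Not NE.
(The remaining 5 profiles each have a profitable deviation by the same check.)

(Honest, Snipe)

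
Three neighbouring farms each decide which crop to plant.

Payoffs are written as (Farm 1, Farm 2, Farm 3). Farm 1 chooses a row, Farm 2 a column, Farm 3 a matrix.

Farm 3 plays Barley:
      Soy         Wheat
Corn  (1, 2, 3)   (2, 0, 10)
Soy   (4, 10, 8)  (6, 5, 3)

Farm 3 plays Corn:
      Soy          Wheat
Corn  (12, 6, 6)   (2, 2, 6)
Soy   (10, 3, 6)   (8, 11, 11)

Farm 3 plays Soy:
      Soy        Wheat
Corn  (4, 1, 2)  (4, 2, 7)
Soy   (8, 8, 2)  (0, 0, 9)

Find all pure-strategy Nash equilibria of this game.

For each strategy profile, look for a profitable unilateral deviation.
(Corn, Soy, Barley): Farm 1 can switch to Soy (1 → 4). Not NE.
(Corn, Soy, Corn): Farm 1 gets 12, best alternative 10; Farm 2 gets 6, best alternative 2; Farm 3 gets 6, best alternative 3. No profitable deviation — NE.
(Corn, Soy, Soy): Farm 1 can switch to Soy (4 → 8). Not NE.
(Corn, Wheat, Barley): Farm 1 can switch to Soy (2 → 6). Not NE.
(Corn, Wheat, Corn): Farm 1 can switch to Soy (2 → 8). Not NE.
(Corn, Wheat, Soy): Farm 3 can switch to Barley (7 → 10). Not NE.
(Soy, Soy, Barley): Farm 1 gets 4, best alternative 1; Farm 2 gets 10, best alternative 5; Farm 3 gets 8, best alternative 6. No profitable deviation — NE.
(Soy, Soy, Corn): Farm 1 can switch to Corn (10 → 12). Not NE.
(Soy, Soy, Soy): Farm 3 can switch to Barley (2 → 8). Not NE.
(Soy, Wheat, Barley): Farm 2 can switch to Soy (5 → 10). Not NE.
(Soy, Wheat, Corn): Farm 1 gets 8, best alternative 2; Farm 2 gets 11, best alternative 3; Farm 3 gets 11, best alternative 9. No profitable deviation — NE.
(Soy, Wheat, Soy): Farm 1 can switch to Corn (0 → 4). Not NE.

The pure Nash equilibria are (Corn, Soy, Corn), (Soy, Soy, Barley), (Soy, Wheat, Corn).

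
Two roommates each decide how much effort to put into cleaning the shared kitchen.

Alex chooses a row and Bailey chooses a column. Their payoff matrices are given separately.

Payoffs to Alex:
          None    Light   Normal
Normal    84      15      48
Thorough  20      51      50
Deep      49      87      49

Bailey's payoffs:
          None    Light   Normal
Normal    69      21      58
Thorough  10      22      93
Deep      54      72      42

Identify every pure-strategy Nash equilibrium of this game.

(Normal, None) and (Thorough, Normal) and (Deep, Light)

For each strategy profile, look for a profitable unilateral deviation.
(Normal, None): Alex gets 84, best alternative 49; Bailey gets 69, best alternative 58. No profitable deviation — NE.
(Normal, Light): Alex can switch to Thorough (15 → 51). Not NE.
(Normal, Normal): Alex can switch to Thorough (48 → 50). Not NE.
(Thorough, None): Alex can switch to Normal (20 → 84). Not NE.
(Thorough, Light): Alex can switch to Deep (51 → 87). Not NE.
(Thorough, Normal): Alex gets 50, best alternative 49; Bailey gets 93, best alternative 22. No profitable deviation — NE.
(Deep, None): Alex can switch to Normal (49 → 84). Not NE.
(Deep, Light): Alex gets 87, best alternative 51; Bailey gets 72, best alternative 54. No profitable deviation — NE.
(Deep, Normal): Alex can switch to Thorough (49 → 50). Not NE.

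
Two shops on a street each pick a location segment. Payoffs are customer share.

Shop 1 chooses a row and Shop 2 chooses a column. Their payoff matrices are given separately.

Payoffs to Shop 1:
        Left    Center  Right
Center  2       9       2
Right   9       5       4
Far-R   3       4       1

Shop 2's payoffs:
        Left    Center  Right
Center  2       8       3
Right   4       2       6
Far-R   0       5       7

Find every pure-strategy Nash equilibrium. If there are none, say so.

Shop 1 against Left: payoffs 2, 9, 3 → best response Right.
Shop 1 against Center: payoffs 9, 5, 4 → best response Center.
Shop 1 against Right: payoffs 2, 4, 1 → best response Right.
Shop 2 against Center: payoffs 2, 8, 3 → best response Center.
Shop 2 against Right: payoffs 4, 2, 6 → best response Right.
Shop 2 against Far-R: payoffs 0, 5, 7 → best response Right.
Mutual best responses: (Center, Center); (Right, Right).

(Center, Center), (Right, Right)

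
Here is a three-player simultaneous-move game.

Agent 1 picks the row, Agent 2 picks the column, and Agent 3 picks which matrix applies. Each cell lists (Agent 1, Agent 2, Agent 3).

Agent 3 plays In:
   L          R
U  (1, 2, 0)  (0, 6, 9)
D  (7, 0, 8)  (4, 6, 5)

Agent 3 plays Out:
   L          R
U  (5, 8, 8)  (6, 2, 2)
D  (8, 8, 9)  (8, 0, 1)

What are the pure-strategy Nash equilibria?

For each player, find the best response to each opponent profile; mutual best responses are the pure NE.
Agent 1 against (L, In): payoffs 1, 7 → best response D.
Agent 1 against (L, Out): payoffs 5, 8 → best response D.
Agent 1 against (R, In): payoffs 0, 4 → best response D.
Agent 1 against (R, Out): payoffs 6, 8 → best response D.
Agent 2 against (U, In): payoffs 2, 6 → best response R.
Agent 2 against (U, Out): payoffs 8, 2 → best response L.
Agent 2 against (D, In): payoffs 0, 6 → best response R.
Agent 2 against (D, Out): payoffs 8, 0 → best response L.
Agent 3 against (U, L): payoffs 0, 8 → best response Out.
Agent 3 against (U, R): payoffs 9, 2 → best response In.
Agent 3 against (D, L): payoffs 8, 9 → best response Out.
Agent 3 against (D, R): payoffs 5, 1 → best response In.
Mutual best responses: (D, L, Out); (D, R, In).

(D, L, Out) and (D, R, In)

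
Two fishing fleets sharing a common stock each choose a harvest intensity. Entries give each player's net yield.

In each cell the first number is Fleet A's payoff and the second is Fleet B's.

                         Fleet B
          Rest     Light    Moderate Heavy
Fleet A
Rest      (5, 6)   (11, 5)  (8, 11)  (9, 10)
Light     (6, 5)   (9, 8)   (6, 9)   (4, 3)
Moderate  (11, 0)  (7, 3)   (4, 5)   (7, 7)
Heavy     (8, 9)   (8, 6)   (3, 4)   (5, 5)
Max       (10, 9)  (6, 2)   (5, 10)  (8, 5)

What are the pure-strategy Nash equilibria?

For each strategy profile, look for a profitable unilateral deviation.
(Rest, Rest): Fleet A can switch to Light (5 → 6). Not NE.
(Rest, Light): Fleet B can switch to Rest (5 → 6). Not NE.
(Rest, Moderate): Fleet A gets 8, best alternative 6; Fleet B gets 11, best alternative 10. No profitable deviation — NE.
(Rest, Heavy): Fleet B can switch to Moderate (10 → 11). Not NE.
(Light, Rest): Fleet A can switch to Moderate (6 → 11). Not NE.
(Light, Light): Fleet A can switch to Rest (9 → 11). Not NE.
(Light, Moderate): Fleet A can switch to Rest (6 → 8). Not NE.
(Light, Heavy): Fleet A can switch to Rest (4 → 9). Not NE.
(Moderate, Rest): Fleet B can switch to Light (0 → 3). Not NE.
(Moderate, Light): Fleet A can switch to Rest (7 → 11). Not NE.
(Moderate, Moderate): Fleet A can switch to Rest (4 → 8). Not NE.
(The remaining 9 profiles each have a profitable deviation by the same check.)

The unique pure-strategy Nash equilibrium is (Rest, Moderate).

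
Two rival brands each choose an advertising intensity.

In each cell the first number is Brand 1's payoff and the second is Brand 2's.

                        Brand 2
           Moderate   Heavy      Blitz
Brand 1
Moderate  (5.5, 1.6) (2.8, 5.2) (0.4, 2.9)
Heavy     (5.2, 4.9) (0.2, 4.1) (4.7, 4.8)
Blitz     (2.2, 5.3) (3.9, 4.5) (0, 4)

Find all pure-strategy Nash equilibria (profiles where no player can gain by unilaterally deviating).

There is no pure-strategy Nash equilibrium.

Brand 1 against Moderate: payoffs 5.5, 5.2, 2.2 → best response Moderate.
Brand 1 against Heavy: payoffs 2.8, 0.2, 3.9 → best response Blitz.
Brand 1 against Blitz: payoffs 0.4, 4.7, 0 → best response Heavy.
Brand 2 against Moderate: payoffs 1.6, 5.2, 2.9 → best response Heavy.
Brand 2 against Heavy: payoffs 4.9, 4.1, 4.8 → best response Moderate.
Brand 2 against Blitz: payoffs 5.3, 4.5, 4 → best response Moderate.
No profile is a mutual best response for all players.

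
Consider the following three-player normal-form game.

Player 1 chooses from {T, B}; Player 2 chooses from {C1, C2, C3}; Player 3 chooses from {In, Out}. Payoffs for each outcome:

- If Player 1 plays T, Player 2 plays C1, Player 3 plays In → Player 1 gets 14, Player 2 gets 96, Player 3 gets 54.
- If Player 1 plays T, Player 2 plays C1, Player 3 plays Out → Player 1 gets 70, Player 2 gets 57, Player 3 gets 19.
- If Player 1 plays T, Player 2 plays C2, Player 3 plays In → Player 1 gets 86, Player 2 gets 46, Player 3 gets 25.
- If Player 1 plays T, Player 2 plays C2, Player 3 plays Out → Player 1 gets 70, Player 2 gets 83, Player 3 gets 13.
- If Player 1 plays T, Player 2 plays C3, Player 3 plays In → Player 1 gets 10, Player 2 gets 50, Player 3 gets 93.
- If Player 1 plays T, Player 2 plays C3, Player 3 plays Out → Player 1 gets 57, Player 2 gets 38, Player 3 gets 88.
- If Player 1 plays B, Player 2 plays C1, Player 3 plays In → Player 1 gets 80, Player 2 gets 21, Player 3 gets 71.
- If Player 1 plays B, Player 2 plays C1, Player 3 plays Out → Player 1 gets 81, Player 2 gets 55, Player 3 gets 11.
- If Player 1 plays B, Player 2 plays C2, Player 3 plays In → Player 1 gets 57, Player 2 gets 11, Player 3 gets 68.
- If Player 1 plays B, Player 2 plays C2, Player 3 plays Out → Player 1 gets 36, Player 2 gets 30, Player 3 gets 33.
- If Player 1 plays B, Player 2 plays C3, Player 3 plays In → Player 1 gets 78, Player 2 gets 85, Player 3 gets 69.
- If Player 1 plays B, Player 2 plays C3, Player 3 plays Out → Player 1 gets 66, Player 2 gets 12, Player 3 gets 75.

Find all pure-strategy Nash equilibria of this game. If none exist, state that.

(T, C1, In): Player 1 can switch to B (14 → 80). Not NE.
(T, C1, Out): Player 1 can switch to B (70 → 81). Not NE.
(T, C2, In): Player 2 can switch to C1 (46 → 96). Not NE.
(T, C2, Out): Player 3 can switch to In (13 → 25). Not NE.
(T, C3, In): Player 1 can switch to B (10 → 78). Not NE.
(T, C3, Out): Player 1 can switch to B (57 → 66). Not NE.
(B, C1, In): Player 2 can switch to C3 (21 → 85). Not NE.
(B, C1, Out): Player 3 can switch to In (11 → 71). Not NE.
(B, C2, In): Player 1 can switch to T (57 → 86). Not NE.
(B, C2, Out): Player 1 can switch to T (36 → 70). Not NE.
(B, C3, In): Player 3 can switch to Out (69 → 75). Not NE.
(B, C3, Out): Player 2 can switch to C1 (12 → 55). Not NE.

There is no pure-strategy Nash equilibrium.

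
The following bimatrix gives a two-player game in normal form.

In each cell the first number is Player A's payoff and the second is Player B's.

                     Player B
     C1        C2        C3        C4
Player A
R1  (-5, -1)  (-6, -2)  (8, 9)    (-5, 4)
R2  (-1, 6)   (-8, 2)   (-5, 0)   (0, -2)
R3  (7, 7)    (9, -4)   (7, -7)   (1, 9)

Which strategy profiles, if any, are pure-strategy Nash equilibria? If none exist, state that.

Player A against C1: payoffs -5, -1, 7 → best response R3.
Player A against C2: payoffs -6, -8, 9 → best response R3.
Player A against C3: payoffs 8, -5, 7 → best response R1.
Player A against C4: payoffs -5, 0, 1 → best response R3.
Player B against R1: payoffs -1, -2, 9, 4 → best response C3.
Player B against R2: payoffs 6, 2, 0, -2 → best response C1.
Player B against R3: payoffs 7, -4, -7, 9 → best response C4.
Mutual best responses: (R1, C3); (R3, C4).

Pure-strategy Nash equilibria: (R1, C3), (R3, C4)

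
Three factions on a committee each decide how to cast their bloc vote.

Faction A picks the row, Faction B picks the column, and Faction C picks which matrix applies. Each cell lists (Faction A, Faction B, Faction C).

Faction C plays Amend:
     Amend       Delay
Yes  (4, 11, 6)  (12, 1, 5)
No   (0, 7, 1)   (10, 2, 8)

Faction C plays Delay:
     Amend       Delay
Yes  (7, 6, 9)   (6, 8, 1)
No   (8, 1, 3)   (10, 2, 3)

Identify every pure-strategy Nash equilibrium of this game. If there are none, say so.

Faction A against (Amend, Amend): payoffs 4, 0 → best response Yes.
Faction A against (Amend, Delay): payoffs 7, 8 → best response No.
Faction A against (Delay, Amend): payoffs 12, 10 → best response Yes.
Faction A against (Delay, Delay): payoffs 6, 10 → best response No.
Faction B against (Yes, Amend): payoffs 11, 1 → best response Amend.
Faction B against (Yes, Delay): payoffs 6, 8 → best response Delay.
Faction B against (No, Amend): payoffs 7, 2 → best response Amend.
Faction B against (No, Delay): payoffs 1, 2 → best response Delay.
Faction C against (Yes, Amend): payoffs 6, 9 → best response Delay.
Faction C against (Yes, Delay): payoffs 5, 1 → best response Amend.
Faction C against (No, Amend): payoffs 1, 3 → best response Delay.
Faction C against (No, Delay): payoffs 8, 3 → best response Amend.
No profile is a mutual best response for all players.

No pure-strategy Nash equilibrium.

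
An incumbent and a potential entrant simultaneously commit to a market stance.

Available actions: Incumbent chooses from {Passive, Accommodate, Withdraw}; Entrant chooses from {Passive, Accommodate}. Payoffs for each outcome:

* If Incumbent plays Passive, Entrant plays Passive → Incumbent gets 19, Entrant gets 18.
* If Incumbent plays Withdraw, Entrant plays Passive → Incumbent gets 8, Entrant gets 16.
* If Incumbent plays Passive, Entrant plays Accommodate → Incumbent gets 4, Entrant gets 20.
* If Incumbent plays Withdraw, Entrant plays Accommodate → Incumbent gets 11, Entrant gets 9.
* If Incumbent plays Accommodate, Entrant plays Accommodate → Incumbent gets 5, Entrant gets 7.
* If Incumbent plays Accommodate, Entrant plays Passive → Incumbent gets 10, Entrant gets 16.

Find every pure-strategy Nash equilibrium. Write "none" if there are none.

Incumbent against Passive: payoffs 19, 10, 8 → best response Passive.
Incumbent against Accommodate: payoffs 4, 5, 11 → best response Withdraw.
Entrant against Passive: payoffs 18, 20 → best response Accommodate.
Entrant against Accommodate: payoffs 16, 7 → best response Passive.
Entrant against Withdraw: payoffs 16, 9 → best response Passive.
No profile is a mutual best response for all players.

No pure-strategy Nash equilibrium.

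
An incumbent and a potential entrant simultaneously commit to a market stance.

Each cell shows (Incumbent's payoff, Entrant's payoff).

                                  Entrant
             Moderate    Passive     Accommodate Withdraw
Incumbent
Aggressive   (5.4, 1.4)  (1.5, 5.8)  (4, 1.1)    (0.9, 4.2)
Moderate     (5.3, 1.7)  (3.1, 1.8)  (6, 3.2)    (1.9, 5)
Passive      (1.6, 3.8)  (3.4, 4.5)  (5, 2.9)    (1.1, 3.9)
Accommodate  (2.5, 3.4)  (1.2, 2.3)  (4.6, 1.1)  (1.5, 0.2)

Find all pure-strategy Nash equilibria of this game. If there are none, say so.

Incumbent against Moderate: payoffs 5.4, 5.3, 1.6, 2.5 → best response Aggressive.
Incumbent against Passive: payoffs 1.5, 3.1, 3.4, 1.2 → best response Passive.
Incumbent against Accommodate: payoffs 4, 6, 5, 4.6 → best response Moderate.
Incumbent against Withdraw: payoffs 0.9, 1.9, 1.1, 1.5 → best response Moderate.
Entrant against Aggressive: payoffs 1.4, 5.8, 1.1, 4.2 → best response Passive.
Entrant against Moderate: payoffs 1.7, 1.8, 3.2, 5 → best response Withdraw.
Entrant against Passive: payoffs 3.8, 4.5, 2.9, 3.9 → best response Passive.
Entrant against Accommodate: payoffs 3.4, 2.3, 1.1, 0.2 → best response Moderate.
Mutual best responses: (Moderate, Withdraw); (Passive, Passive).

Pure-strategy Nash equilibria: (Moderate, Withdraw); (Passive, Passive)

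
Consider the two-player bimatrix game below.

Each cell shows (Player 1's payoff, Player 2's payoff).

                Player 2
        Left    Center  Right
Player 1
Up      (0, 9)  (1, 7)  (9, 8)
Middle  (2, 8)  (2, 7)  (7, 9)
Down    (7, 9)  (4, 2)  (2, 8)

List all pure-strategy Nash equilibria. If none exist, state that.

(Down, Left)

Player 1 against Left: payoffs 0, 2, 7 → best response Down.
Player 1 against Center: payoffs 1, 2, 4 → best response Down.
Player 1 against Right: payoffs 9, 7, 2 → best response Up.
Player 2 against Up: payoffs 9, 7, 8 → best response Left.
Player 2 against Middle: payoffs 8, 7, 9 → best response Right.
Player 2 against Down: payoffs 9, 2, 8 → best response Left.
Mutual best responses: (Down, Left).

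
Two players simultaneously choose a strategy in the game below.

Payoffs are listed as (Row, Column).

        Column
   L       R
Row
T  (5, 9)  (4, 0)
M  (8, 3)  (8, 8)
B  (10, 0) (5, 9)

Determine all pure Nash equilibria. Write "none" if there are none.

The unique pure-strategy Nash equilibrium is (M, R).

Row against L: payoffs 5, 8, 10 → best response B.
Row against R: payoffs 4, 8, 5 → best response M.
Column against T: payoffs 9, 0 → best response L.
Column against M: payoffs 3, 8 → best response R.
Column against B: payoffs 0, 9 → best response R.
Mutual best responses: (M, R).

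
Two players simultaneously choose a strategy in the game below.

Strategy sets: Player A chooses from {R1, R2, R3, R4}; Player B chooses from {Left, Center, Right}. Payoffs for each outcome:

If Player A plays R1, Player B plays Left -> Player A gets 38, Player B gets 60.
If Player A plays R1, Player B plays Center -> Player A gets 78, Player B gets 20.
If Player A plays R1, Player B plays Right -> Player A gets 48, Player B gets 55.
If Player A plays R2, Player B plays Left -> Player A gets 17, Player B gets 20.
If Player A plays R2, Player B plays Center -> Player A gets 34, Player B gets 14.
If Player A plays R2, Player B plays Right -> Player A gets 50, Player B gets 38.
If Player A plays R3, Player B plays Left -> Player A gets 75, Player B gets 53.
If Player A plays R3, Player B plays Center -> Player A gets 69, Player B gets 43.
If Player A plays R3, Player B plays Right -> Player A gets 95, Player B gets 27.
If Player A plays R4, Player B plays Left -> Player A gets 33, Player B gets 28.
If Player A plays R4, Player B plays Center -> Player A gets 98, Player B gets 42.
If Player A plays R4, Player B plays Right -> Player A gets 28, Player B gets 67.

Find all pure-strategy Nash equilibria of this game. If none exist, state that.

(R1, Left): Player A can switch to R3 (38 → 75). Not NE.
(R1, Center): Player A can switch to R4 (78 → 98). Not NE.
(R1, Right): Player A can switch to R2 (48 → 50). Not NE.
(R2, Left): Player A can switch to R1 (17 → 38). Not NE.
(R2, Center): Player A can switch to R1 (34 → 78). Not NE.
(R2, Right): Player A can switch to R3 (50 → 95). Not NE.
(R3, Left): Player A gets 75, best alternative 38; Player B gets 53, best alternative 43. No profitable deviation — NE.
(R3, Center): Player A can switch to R1 (69 → 78). Not NE.
(R3, Right): Player B can switch to Left (27 → 53). Not NE.
(The remaining 3 profiles each have a profitable deviation by the same check.)

The unique pure-strategy Nash equilibrium is (R3, Left).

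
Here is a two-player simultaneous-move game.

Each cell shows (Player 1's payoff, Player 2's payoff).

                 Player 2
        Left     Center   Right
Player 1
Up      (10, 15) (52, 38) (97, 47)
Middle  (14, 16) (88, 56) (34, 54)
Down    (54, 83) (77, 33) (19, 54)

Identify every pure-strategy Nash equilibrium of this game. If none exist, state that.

The pure Nash equilibria are (Up, Right); (Middle, Center); (Down, Left).

For each strategy profile, look for a profitable unilateral deviation.
(Up, Left): Player 1 can switch to Middle (10 → 14). Not NE.
(Up, Center): Player 1 can switch to Middle (52 → 88). Not NE.
(Up, Right): Player 1 gets 97, best alternative 34; Player 2 gets 47, best alternative 38. No profitable deviation — NE.
(Middle, Left): Player 1 can switch to Down (14 → 54). Not NE.
(Middle, Center): Player 1 gets 88, best alternative 77; Player 2 gets 56, best alternative 54. No profitable deviation — NE.
(Middle, Right): Player 1 can switch to Up (34 → 97). Not NE.
(Down, Left): Player 1 gets 54, best alternative 14; Player 2 gets 83, best alternative 54. No profitable deviation — NE.
(Down, Center): Player 1 can switch to Middle (77 → 88). Not NE.
(Down, Right): Player 1 can switch to Up (19 → 97). Not NE.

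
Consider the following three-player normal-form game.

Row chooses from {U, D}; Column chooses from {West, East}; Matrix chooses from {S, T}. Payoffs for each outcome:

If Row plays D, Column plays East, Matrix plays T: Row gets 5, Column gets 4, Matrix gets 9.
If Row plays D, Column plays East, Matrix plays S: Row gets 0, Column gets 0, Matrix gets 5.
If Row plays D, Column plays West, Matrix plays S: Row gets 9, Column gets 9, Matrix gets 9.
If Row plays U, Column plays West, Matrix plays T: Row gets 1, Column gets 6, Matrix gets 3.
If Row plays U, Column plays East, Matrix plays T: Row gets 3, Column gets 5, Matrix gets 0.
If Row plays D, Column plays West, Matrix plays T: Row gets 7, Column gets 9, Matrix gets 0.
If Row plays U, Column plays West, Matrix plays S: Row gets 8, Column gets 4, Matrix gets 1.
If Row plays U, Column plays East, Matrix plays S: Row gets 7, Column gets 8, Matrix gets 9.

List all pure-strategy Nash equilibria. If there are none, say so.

(U, East, S); (D, West, S)

Row against (West, S): payoffs 8, 9 → best response D.
Row against (West, T): payoffs 1, 7 → best response D.
Row against (East, S): payoffs 7, 0 → best response U.
Row against (East, T): payoffs 3, 5 → best response D.
Column against (U, S): payoffs 4, 8 → best response East.
Column against (U, T): payoffs 6, 5 → best response West.
Column against (D, S): payoffs 9, 0 → best response West.
Column against (D, T): payoffs 9, 4 → best response West.
Matrix against (U, West): payoffs 1, 3 → best response T.
Matrix against (U, East): payoffs 9, 0 → best response S.
Matrix against (D, West): payoffs 9, 0 → best response S.
Matrix against (D, East): payoffs 5, 9 → best response T.
Mutual best responses: (U, East, S); (D, West, S).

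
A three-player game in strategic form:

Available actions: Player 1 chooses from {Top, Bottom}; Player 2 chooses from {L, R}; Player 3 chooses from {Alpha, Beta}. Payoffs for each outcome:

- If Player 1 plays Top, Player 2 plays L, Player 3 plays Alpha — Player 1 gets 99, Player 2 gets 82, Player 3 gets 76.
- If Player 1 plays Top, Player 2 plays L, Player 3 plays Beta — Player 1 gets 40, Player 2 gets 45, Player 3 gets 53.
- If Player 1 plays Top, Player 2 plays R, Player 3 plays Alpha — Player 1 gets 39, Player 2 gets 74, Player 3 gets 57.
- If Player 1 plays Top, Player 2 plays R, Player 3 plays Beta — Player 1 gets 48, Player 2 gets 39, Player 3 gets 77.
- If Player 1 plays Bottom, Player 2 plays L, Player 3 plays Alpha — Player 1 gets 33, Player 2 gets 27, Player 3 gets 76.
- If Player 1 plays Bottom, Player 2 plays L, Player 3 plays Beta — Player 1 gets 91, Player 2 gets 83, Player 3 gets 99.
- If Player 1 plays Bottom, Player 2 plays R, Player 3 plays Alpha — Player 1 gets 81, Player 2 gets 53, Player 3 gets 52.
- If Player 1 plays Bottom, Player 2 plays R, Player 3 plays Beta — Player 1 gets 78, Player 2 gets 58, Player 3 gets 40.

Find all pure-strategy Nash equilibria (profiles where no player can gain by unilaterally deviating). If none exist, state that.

(Top, L, Alpha), (Bottom, L, Beta), (Bottom, R, Alpha)

Check each profile: it is a Nash equilibrium iff no player can strictly gain by switching unilaterally.
(Top, L, Alpha): Player 1 gets 99, best alternative 33; Player 2 gets 82, best alternative 74; Player 3 gets 76, best alternative 53. No profitable deviation — NE.
(Top, L, Beta): Player 1 can switch to Bottom (40 → 91). Not NE.
(Top, R, Alpha): Player 1 can switch to Bottom (39 → 81). Not NE.
(Top, R, Beta): Player 1 can switch to Bottom (48 → 78). Not NE.
(Bottom, L, Alpha): Player 1 can switch to Top (33 → 99). Not NE.
(Bottom, L, Beta): Player 1 gets 91, best alternative 40; Player 2 gets 83, best alternative 58; Player 3 gets 99, best alternative 76. No profitable deviation — NE.
(Bottom, R, Alpha): Player 1 gets 81, best alternative 39; Player 2 gets 53, best alternative 27; Player 3 gets 52, best alternative 40. No profitable deviation — NE.
(Bottom, R, Beta): Player 2 can switch to L (58 → 83). Not NE.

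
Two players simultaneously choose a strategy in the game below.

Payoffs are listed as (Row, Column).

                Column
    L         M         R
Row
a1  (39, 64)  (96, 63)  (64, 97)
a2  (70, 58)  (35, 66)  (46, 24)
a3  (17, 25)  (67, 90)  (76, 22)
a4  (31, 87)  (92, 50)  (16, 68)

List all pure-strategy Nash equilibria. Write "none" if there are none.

(a1, L): Row can switch to a2 (39 → 70). Not NE.
(a1, M): Column can switch to L (63 → 64). Not NE.
(a1, R): Row can switch to a3 (64 → 76). Not NE.
(a2, L): Column can switch to M (58 → 66). Not NE.
(a2, M): Row can switch to a1 (35 → 96). Not NE.
(a2, R): Row can switch to a1 (46 → 64). Not NE.
(a3, L): Row can switch to a1 (17 → 39). Not NE.
(a3, M): Row can switch to a1 (67 → 96). Not NE.
(a3, R): Column can switch to L (22 → 25). Not NE.
(a4, L): Row can switch to a1 (31 → 39). Not NE.
(The remaining 2 profiles each have a profitable deviation by the same check.)

none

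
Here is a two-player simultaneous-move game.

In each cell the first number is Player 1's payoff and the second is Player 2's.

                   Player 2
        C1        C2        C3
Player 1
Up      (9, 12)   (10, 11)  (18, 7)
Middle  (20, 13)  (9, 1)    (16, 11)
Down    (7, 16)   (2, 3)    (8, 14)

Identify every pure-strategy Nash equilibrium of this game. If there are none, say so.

The unique pure-strategy Nash equilibrium is (Middle, C1).

Mark each player's best response to every combination of opponents' strategies; a profile where every player is best-responding is a pure Nash equilibrium.
Player 1 against C1: payoffs 9, 20, 7 → best response Middle.
Player 1 against C2: payoffs 10, 9, 2 → best response Up.
Player 1 against C3: payoffs 18, 16, 8 → best response Up.
Player 2 against Up: payoffs 12, 11, 7 → best response C1.
Player 2 against Middle: payoffs 13, 1, 11 → best response C1.
Player 2 against Down: payoffs 16, 3, 14 → best response C1.
Mutual best responses: (Middle, C1).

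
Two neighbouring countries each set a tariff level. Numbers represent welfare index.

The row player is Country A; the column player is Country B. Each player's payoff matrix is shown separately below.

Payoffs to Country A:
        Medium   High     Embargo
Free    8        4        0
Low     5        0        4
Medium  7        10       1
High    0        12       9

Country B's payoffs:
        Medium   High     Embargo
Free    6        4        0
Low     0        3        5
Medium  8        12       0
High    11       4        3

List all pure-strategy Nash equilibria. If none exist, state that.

Mark each player's best response to every combination of opponents' strategies; a profile where every player is best-responding is a pure Nash equilibrium.
Country A against Medium: payoffs 8, 5, 7, 0 → best response Free.
Country A against High: payoffs 4, 0, 10, 12 → best response High.
Country A against Embargo: payoffs 0, 4, 1, 9 → best response High.
Country B against Free: payoffs 6, 4, 0 → best response Medium.
Country B against Low: payoffs 0, 3, 5 → best response Embargo.
Country B against Medium: payoffs 8, 12, 0 → best response High.
Country B against High: payoffs 11, 4, 3 → best response Medium.
Mutual best responses: (Free, Medium).

(Free, Medium)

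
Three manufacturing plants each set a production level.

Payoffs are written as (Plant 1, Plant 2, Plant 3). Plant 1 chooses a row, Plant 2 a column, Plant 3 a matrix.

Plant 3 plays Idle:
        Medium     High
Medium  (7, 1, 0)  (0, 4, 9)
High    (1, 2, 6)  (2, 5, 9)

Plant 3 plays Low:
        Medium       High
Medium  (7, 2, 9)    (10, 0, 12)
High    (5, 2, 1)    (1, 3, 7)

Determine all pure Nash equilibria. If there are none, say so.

(Medium, Medium, Idle): Plant 2 can switch to High (1 → 4). Not NE.
(Medium, Medium, Low): Plant 1 gets 7, best alternative 5; Plant 2 gets 2, best alternative 0; Plant 3 gets 9, best alternative 0. No profitable deviation — NE.
(Medium, High, Idle): Plant 1 can switch to High (0 → 2). Not NE.
(Medium, High, Low): Plant 2 can switch to Medium (0 → 2). Not NE.
(High, Medium, Idle): Plant 1 can switch to Medium (1 → 7). Not NE.
(High, Medium, Low): Plant 1 can switch to Medium (5 → 7). Not NE.
(High, High, Idle): Plant 1 gets 2, best alternative 0; Plant 2 gets 5, best alternative 2; Plant 3 gets 9, best alternative 7. No profitable deviation — NE.
(High, High, Low): Plant 1 can switch to Medium (1 → 10). Not NE.

(Medium, Medium, Low), (High, High, Idle)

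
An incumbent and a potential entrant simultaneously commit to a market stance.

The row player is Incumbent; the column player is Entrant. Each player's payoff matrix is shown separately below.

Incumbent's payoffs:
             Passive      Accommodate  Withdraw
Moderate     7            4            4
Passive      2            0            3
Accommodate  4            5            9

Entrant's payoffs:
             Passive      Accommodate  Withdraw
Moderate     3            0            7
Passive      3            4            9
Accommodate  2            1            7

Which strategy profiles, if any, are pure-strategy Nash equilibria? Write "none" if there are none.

For each player, find the best response to each opponent profile; mutual best responses are the pure NE.
Incumbent against Passive: payoffs 7, 2, 4 → best response Moderate.
Incumbent against Accommodate: payoffs 4, 0, 5 → best response Accommodate.
Incumbent against Withdraw: payoffs 4, 3, 9 → best response Accommodate.
Entrant against Moderate: payoffs 3, 0, 7 → best response Withdraw.
Entrant against Passive: payoffs 3, 4, 9 → best response Withdraw.
Entrant against Accommodate: payoffs 2, 1, 7 → best response Withdraw.
Mutual best responses: (Accommodate, Withdraw).

Pure NE: (Accommodate, Withdraw)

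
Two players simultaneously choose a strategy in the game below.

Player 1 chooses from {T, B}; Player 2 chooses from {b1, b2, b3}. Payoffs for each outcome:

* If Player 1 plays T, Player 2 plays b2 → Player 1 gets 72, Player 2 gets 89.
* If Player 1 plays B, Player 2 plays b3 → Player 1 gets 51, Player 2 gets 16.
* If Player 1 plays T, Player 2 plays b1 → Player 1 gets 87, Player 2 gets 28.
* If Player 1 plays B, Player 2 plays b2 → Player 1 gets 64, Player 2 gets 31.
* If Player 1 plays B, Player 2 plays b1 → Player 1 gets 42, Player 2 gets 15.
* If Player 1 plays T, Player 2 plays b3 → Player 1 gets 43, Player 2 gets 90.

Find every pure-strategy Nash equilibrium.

No pure-strategy Nash equilibrium.

Player 1 against b1: payoffs 87, 42 → best response T.
Player 1 against b2: payoffs 72, 64 → best response T.
Player 1 against b3: payoffs 43, 51 → best response B.
Player 2 against T: payoffs 28, 89, 90 → best response b3.
Player 2 against B: payoffs 15, 31, 16 → best response b2.
No profile is a mutual best response for all players.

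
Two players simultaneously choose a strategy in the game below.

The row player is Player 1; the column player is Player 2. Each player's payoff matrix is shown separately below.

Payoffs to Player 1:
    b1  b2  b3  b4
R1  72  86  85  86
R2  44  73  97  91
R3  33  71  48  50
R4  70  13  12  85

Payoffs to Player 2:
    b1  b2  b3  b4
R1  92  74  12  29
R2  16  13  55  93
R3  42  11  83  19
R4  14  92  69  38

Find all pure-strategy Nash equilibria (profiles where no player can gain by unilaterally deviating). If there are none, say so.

(R1, b1): Player 1 gets 72, best alternative 70; Player 2 gets 92, best alternative 74. No profitable deviation — NE.
(R1, b2): Player 2 can switch to b1 (74 → 92). Not NE.
(R1, b3): Player 1 can switch to R2 (85 → 97). Not NE.
(R1, b4): Player 1 can switch to R2 (86 → 91). Not NE.
(R2, b1): Player 1 can switch to R1 (44 → 72). Not NE.
(R2, b2): Player 1 can switch to R1 (73 → 86). Not NE.
(R2, b3): Player 2 can switch to b4 (55 → 93). Not NE.
(R2, b4): Player 1 gets 91, best alternative 86; Player 2 gets 93, best alternative 55. No profitable deviation — NE.
(R3, b1): Player 1 can switch to R1 (33 → 72). Not NE.
(R3, b2): Player 1 can switch to R1 (71 → 86). Not NE.
(R3, b3): Player 1 can switch to R1 (48 → 85). Not NE.
(R3, b4): Player 1 can switch to R1 (50 → 86). Not NE.
(R4, b1): Player 1 can switch to R1 (70 → 72). Not NE.
(R4, b2): Player 1 can switch to R1 (13 → 86). Not NE.
(The remaining 2 profiles each have a profitable deviation by the same check.)

(R1, b1) and (R2, b4)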